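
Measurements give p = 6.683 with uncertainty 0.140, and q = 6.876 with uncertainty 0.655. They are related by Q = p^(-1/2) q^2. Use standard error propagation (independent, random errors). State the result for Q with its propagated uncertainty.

Products/powers → add relative errors in quadrature, weighted by exponent:
  (−½·δp/p)² = (-0.5×0.0209)² = 0.000110;  (2·δq/q)² = (2×0.0953)² = 0.0363
δQ/Q = √(0.0364) = 0.191
Q = 18.29, so δQ = 0.191 × 18.29 = 3.49.

18.29 ± 3.49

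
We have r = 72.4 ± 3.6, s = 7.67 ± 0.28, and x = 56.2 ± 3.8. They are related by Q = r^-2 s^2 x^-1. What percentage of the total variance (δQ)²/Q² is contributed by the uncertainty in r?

50.0%

(δQ/Q)² = (-2·δr/r)² + (2·δs/s)² + (-1·δx/x)²
  r term: (-2×0.0497)² = 0.00989
  s term: (2×0.0365)² = 0.00533
  x term: (-1×0.0676)² = 0.00457
Total = 0.0198. Share from r = 0.00989/0.0198 = 0.500.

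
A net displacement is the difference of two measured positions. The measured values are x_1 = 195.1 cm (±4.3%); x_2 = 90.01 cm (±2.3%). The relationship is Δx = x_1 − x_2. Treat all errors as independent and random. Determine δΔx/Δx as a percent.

8.22%

Absolute uncertainties add in quadrature for a linear combination:
  (δx_1)² = 70.4;  (δx_2)² = 4.29
δΔx = √(74.7) = 8.64 cm
Δx = 105.1 cm, so δΔx/Δx = 8.64/105.1 = 0.0822.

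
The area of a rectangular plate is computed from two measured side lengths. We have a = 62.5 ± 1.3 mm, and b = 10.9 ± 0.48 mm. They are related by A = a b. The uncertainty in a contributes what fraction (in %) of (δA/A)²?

18.2%

(δA/A)² = (1·δa/a)² + (1·δb/b)²
  a term: (1×0.0208)² = 0.000433
  b term: (1×0.0440)² = 0.00194
Total = 0.00237. Share from a = 0.000433/0.00237 = 0.182.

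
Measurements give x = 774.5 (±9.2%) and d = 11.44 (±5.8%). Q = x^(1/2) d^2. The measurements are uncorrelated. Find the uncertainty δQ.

455

Since Q is a product/quotient, work with relative uncertainties:
  (½·δx/x)² = (0.5×0.0920)² = 0.00212;  (2·δd/d)² = (2×0.0580)² = 0.0135
δQ/Q = √(0.0156) = 0.125
Q = 3642, so δQ = 0.125 × 3642 = 455.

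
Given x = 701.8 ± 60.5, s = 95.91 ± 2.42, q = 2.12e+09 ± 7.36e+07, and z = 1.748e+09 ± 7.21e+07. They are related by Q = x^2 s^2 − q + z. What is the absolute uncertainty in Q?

8.2e+08

Let p = x^2·s^2 = 4.531e+09. δp/p = √((2·δx/x)² + (2·δs/s)²) = √(0.0297 + 0.00255) = 0.180, so δp = 8.14e+08.
Q = p − q + z: δQ = √(δp² + δq² + δz²) = √(6.62e+17 + 5.42e+15 + 5.2e+15) = 8.2e+08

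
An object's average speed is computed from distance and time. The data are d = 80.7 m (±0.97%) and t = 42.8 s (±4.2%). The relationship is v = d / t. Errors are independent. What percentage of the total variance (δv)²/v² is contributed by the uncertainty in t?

(δv/v)² = (1·δd/d)² + (-1·δt/t)²
  d term: (1×0.00970)² = 9.41e-05
  t term: (-1×0.0420)² = 0.00176
Total = 0.00186. Share from t = 0.00176/0.00186 = 0.949.

94.9%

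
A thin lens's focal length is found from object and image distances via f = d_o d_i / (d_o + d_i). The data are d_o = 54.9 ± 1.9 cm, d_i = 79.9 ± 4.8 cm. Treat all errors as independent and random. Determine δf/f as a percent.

∂f/∂d_o = (d_i/(d_o+d_i))² = 0.351;  ∂f/∂d_i = (d_o/(d_o+d_i))² = 0.166
δf = √((∂f/∂d_o · δd_o)² + (∂f/∂d_i · δd_i)²) = √(0.446 + 0.634) = 1.04 cm
f = 32.5 cm, so δf/f = 1.04/32.5 = 0.0319.

3.19%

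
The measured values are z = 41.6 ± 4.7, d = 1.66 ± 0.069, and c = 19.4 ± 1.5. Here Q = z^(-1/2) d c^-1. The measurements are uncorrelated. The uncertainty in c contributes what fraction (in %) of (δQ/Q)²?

(δQ/Q)² = (−½·δz/z)² + (1·δd/d)² + (-1·δc/c)²
  z term: (-0.5×0.113)² = 0.00319
  d term: (1×0.0416)² = 0.00173
  c term: (-1×0.0773)² = 0.00598
Total = 0.0109. Share from c = 0.00598/0.0109 = 0.549.

54.9%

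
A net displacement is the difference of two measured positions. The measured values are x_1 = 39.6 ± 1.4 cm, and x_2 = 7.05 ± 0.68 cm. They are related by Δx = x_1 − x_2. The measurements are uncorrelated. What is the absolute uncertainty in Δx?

1.56 cm

For a sum/difference, combine absolute errors in quadrature:
  (δx_1)² = 1.96;  (δx_2)² = 0.462
δΔx = √(2.42) = 1.56 cm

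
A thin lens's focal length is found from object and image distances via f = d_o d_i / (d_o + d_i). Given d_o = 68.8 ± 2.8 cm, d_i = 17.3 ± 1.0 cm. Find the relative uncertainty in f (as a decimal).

0.0469

∂f/∂d_o = (d_i/(d_o+d_i))² = 0.0404;  ∂f/∂d_i = (d_o/(d_o+d_i))² = 0.639
δf = √((∂f/∂d_o · δd_o)² + (∂f/∂d_i · δd_i)²) = √(0.0128 + 0.408) = 0.648 cm
f = 13.8 cm, so δf/f = 0.648/13.8 = 0.0469.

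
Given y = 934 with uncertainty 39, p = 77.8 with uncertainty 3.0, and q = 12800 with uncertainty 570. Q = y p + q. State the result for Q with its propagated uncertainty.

85500 ± 4170

Let w = y·p = 72700. δw/w = √((1·δy/y)² + (1·δp/p)²) = √(0.00174 + 0.00149) = 0.0568, so δw = 4130.
Q = w + q: δQ = √(δw² + δq²) = √(1.71e+07 + 3.25e+05) = 4170
Q = 85500.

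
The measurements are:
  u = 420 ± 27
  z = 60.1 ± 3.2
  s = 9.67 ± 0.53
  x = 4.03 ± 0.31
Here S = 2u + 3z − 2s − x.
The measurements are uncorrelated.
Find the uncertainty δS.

For a sum/difference, combine absolute errors in quadrature:
  (2·δu)² = 2920;  (3·δz)² = 92.2;  (2·δs)² = 1.12;  (δx)² = 0.0961
δS = √(3010) = 54.9

54.9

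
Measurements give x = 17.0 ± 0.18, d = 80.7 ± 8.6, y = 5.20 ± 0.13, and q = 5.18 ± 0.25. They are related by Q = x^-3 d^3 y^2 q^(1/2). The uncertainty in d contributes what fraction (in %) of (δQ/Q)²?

96.2%

(δQ/Q)² = (-3·δx/x)² + (3·δd/d)² + (2·δy/y)² + (½·δq/q)²
  x term: (-3×0.0106)² = 0.00101
  d term: (3×0.107)² = 0.102
  y term: (2×0.0250)² = 0.00250
  q term: (0.5×0.0483)² = 0.000582
Total = 0.106. Share from d = 0.102/0.106 = 0.962.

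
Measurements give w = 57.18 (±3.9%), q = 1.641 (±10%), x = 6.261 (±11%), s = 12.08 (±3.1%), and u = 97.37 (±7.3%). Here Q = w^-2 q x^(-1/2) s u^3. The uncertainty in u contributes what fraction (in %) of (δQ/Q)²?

(δQ/Q)² = (-2·δw/w)² + (1·δq/q)² + (−½·δx/x)² + (1·δs/s)² + (3·δu/u)²
  w term: (-2×0.0390)² = 0.00608
  q term: (1×0.100)² = 0.0100
  x term: (-0.5×0.110)² = 0.00302
  s term: (1×0.0310)² = 0.000961
  u term: (3×0.0730)² = 0.0480
Total = 0.0680. Share from u = 0.0480/0.0680 = 0.705.

70.5%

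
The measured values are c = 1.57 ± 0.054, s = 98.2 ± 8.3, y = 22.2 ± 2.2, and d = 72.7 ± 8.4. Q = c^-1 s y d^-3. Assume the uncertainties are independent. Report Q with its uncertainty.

Q is a product of powers, so relative uncertainties combine in quadrature:
  (-1·δc/c)² = (-1×0.0344)² = 0.00118;  (1·δs/s)² = (1×0.0845)² = 0.00714;  (1·δy/y)² = (1×0.0991)² = 0.00982;  (-3·δd/d)² = (-3×0.116)² = 0.120
δQ/Q = √(0.138) = 0.372
Q = 0.00361, so δQ = 0.372 × 0.00361 = 0.00134.

0.00361 ± 0.00134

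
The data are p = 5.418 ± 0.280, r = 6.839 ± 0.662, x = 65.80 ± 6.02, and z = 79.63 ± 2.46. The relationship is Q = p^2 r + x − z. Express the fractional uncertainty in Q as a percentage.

Let w = p^2·r = 200.8. δw/w = √((2·δp/p)² + (1·δr/r)²) = √(0.0107 + 0.00937) = 0.142, so δw = 28.4.
Q = w + x − z: δQ = √(δw² + δx² + δz²) = √(808 + 36.2 + 6.05) = 29.2
Q = 186.9, so δQ/Q = 29.2/186.9 = 0.156.

15.6%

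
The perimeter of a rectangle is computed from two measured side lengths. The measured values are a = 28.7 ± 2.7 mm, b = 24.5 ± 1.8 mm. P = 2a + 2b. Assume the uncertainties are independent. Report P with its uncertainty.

106 ± 6.49 mm

Absolute uncertainties add in quadrature for a linear combination:
  (2·δa)² = 29.2;  (2·δb)² = 13.0
δP = √(42.1) = 6.49 mm
P = 106 mm.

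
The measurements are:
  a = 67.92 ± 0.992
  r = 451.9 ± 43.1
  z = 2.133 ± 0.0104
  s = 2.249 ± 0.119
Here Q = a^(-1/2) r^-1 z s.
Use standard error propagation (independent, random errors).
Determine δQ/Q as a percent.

Products/powers → add relative errors in quadrature, weighted by exponent:
  (−½·δa/a)² = (-0.5×0.0146)² = 5.33e-05;  (-1·δr/r)² = (-1×0.0954)² = 0.00910;  (1·δz/z)² = (1×0.00488)² = 2.38e-05;  (1·δs/s)² = (1×0.0529)² = 0.00280
δQ/Q = √(0.0120) = 0.109

10.9%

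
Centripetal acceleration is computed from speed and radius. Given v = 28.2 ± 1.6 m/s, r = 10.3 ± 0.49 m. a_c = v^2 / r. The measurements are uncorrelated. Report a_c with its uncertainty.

Since a_c is a product/quotient, work with relative uncertainties:
  (2·δv/v)² = (2×0.0567)² = 0.0129;  (-1·δr/r)² = (-1×0.0476)² = 0.00226
δa_c/a_c = √(0.0151) = 0.123
a_c = 77.2 m/s^2, so δa_c = 0.123 × 77.2 = 9.50 m/s^2.

77.2 ± 9.50 m/s^2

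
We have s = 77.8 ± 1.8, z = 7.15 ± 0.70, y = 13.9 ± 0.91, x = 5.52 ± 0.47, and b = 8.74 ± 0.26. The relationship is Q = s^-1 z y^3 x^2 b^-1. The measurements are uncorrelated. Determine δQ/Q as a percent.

28.0%

Products/powers → add relative errors in quadrature, weighted by exponent:
  (-1·δs/s)² = (-1×0.0231)² = 0.000535;  (1·δz/z)² = (1×0.0979)² = 0.00958;  (3·δy/y)² = (3×0.0655)² = 0.0386;  (2·δx/x)² = (2×0.0851)² = 0.0290;  (-1·δb/b)² = (-1×0.0297)² = 0.000885
δQ/Q = √(0.0786) = 0.280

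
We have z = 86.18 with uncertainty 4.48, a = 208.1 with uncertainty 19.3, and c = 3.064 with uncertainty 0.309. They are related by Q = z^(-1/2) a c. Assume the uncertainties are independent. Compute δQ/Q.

0.139

Relative error in a monomial: (δQ/Q)² = Σ (nᵢ · δxᵢ/xᵢ)².
  (−½·δz/z)² = (-0.5×0.0520)² = 0.000676;  (1·δa/a)² = (1×0.0927)² = 0.00860;  (1·δc/c)² = (1×0.101)² = 0.0102
δQ/Q = √(0.0194) = 0.139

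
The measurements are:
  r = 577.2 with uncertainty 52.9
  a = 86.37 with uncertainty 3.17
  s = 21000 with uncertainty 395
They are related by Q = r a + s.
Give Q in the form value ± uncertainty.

Let p = r·a = 49850. δp/p = √((1·δr/r)² + (1·δa/a)²) = √(0.00840 + 0.00135) = 0.0987, so δp = 4920.
Q = p + s: δQ = √(δp² + δs²) = √(2.42e+07 + 1.56e+05) = 4940
Q = 70850.

70850 ± 4940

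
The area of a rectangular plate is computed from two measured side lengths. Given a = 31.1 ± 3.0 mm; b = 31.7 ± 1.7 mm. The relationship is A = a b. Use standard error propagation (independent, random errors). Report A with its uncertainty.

986 ± 109 mm^2

Since A is a product/quotient, work with relative uncertainties:
  (1·δa/a)² = (1×0.0965)² = 0.00931;  (1·δb/b)² = (1×0.0536)² = 0.00288
δA/A = √(0.0122) = 0.110
A = 986 mm^2, so δA = 0.110 × 986 = 109 mm^2.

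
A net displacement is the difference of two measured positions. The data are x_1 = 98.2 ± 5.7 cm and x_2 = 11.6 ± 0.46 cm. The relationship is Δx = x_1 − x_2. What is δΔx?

For a sum/difference, combine absolute errors in quadrature:
  (δx_1)² = 32.5;  (δx_2)² = 0.212
δΔx = √(32.7) = 5.72 cm

5.72 cm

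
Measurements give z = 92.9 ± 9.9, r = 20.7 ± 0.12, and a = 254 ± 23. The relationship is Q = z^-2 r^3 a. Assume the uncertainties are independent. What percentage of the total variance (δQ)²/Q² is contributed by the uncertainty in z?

(δQ/Q)² = (-2·δz/z)² + (3·δr/r)² + (1·δa/a)²
  z term: (-2×0.107)² = 0.0454
  r term: (3×0.00580)² = 0.000302
  a term: (1×0.0906)² = 0.00820
Total = 0.0539. Share from z = 0.0454/0.0539 = 0.842.

84.2%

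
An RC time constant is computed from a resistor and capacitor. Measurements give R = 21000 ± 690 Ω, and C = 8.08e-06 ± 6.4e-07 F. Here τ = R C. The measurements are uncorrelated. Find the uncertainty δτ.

0.0146 s

Products/powers → add relative errors in quadrature, weighted by exponent:
  (1·δR/R)² = (1×0.0329)² = 0.00108;  (1·δC/C)² = (1×0.0792)² = 0.00627
δτ/τ = √(0.00735) = 0.0858
τ = 0.170 s, so δτ = 0.0858 × 0.170 = 0.0146 s.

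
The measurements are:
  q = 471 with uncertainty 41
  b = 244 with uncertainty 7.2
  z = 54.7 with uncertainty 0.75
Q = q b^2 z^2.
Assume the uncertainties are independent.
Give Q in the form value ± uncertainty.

Products/powers → add relative errors in quadrature, weighted by exponent:
  (1·δq/q)² = (1×0.0870)² = 0.00758;  (2·δb/b)² = (2×0.0295)² = 0.00348;  (2·δz/z)² = (2×0.0137)² = 0.000752
δQ/Q = √(0.0118) = 0.109
Q = 8.39e+10, so δQ = 0.109 × 8.39e+10 = 9.12e+09.

(8.39 ± 0.912) × 10^10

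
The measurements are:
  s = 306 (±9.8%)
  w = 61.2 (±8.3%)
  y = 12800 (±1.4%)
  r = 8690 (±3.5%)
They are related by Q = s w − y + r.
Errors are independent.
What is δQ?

2430

Let p = s·w = 18700. δp/p = √((1·δs/s)² + (1·δw/w)²) = √(0.00960 + 0.00689) = 0.128, so δp = 2410.
Q = p − y + r: δQ = √(δp² + δy² + δr²) = √(5.78e+06 + 32100 + 92500) = 2430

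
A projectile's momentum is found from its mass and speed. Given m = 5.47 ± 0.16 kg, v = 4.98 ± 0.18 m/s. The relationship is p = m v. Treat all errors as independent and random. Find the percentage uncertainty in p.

p is a product of powers, so relative uncertainties combine in quadrature:
  (1·δm/m)² = (1×0.0293)² = 0.000856;  (1·δv/v)² = (1×0.0361)² = 0.00131
δp/p = √(0.00216) = 0.0465

4.65%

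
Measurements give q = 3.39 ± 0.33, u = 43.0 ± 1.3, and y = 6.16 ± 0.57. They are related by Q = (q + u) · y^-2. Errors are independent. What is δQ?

0.229

Let w = q + u = 46.4. δw = √(δq² + δu²) = √(0.109 + 1.69) = 1.34, so δw/w = 0.0289.
Q is then a monomial in w, y:
δQ/Q = √((δw/w)² + (-2·δy/y)²) = √(0.000836 + 0.0342) = 0.187
Q = 1.22, so δQ = 0.187 × 1.22 = 0.229.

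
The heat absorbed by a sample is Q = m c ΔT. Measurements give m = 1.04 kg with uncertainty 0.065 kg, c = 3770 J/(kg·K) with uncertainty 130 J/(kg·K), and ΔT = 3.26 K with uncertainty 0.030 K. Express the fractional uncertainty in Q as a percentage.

7.20%

For a monomial Q ∝ m, c, ΔT, fractional errors add in quadrature:
  (1·δm/m)² = (1×0.0625)² = 0.00391;  (1·δc/c)² = (1×0.0345)² = 0.00119;  (1·δΔT/ΔT)² = (1×0.00920)² = 8.47e-05
δQ/Q = √(0.00518) = 0.0720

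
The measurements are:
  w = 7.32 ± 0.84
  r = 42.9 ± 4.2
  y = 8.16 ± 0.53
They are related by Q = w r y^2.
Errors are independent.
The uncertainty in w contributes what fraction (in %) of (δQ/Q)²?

33.2%

(δQ/Q)² = (1·δw/w)² + (1·δr/r)² + (2·δy/y)²
  w term: (1×0.115)² = 0.0132
  r term: (1×0.0979)² = 0.00958
  y term: (2×0.0650)² = 0.0169
Total = 0.0396. Share from w = 0.0132/0.0396 = 0.332.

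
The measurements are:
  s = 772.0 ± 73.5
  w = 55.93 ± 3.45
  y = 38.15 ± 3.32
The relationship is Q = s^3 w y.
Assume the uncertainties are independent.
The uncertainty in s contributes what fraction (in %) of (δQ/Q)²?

87.8%

(δQ/Q)² = (3·δs/s)² + (1·δw/w)² + (1·δy/y)²
  s term: (3×0.0952)² = 0.0816
  w term: (1×0.0617)² = 0.00380
  y term: (1×0.0870)² = 0.00757
Total = 0.0930. Share from s = 0.0816/0.0930 = 0.878.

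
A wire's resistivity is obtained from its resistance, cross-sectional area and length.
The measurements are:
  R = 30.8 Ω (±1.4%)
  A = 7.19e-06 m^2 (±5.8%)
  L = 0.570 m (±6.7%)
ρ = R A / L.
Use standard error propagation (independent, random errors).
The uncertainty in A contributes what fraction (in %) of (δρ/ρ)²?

41.8%

(δρ/ρ)² = (1·δR/R)² + (1·δA/A)² + (-1·δL/L)²
  R term: (1×0.0140)² = 0.000196
  A term: (1×0.0580)² = 0.00336
  L term: (-1×0.0670)² = 0.00449
Total = 0.00805. Share from A = 0.00336/0.00805 = 0.418.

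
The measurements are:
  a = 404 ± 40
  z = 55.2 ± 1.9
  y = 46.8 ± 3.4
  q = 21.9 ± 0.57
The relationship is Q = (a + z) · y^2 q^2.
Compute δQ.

Let u = a + z = 459. δu = √(δa² + δz²) = √(1600 + 3.61) = 40.0, so δu/u = 0.0872.
Q is then a monomial in u, y, q:
δQ/Q = √((δu/u)² + (2·δy/y)² + (2·δq/q)²) = √(0.00760 + 0.0211 + 0.00271) = 0.177
Q = 4.82e+08, so δQ = 0.177 × 4.82e+08 = 8.55e+07.

8.55e+07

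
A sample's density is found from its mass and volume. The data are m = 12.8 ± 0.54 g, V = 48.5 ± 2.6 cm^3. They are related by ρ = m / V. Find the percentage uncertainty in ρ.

Relative error in a monomial: (δρ/ρ)² = Σ (nᵢ · δxᵢ/xᵢ)².
  (1·δm/m)² = (1×0.0422)² = 0.00178;  (-1·δV/V)² = (-1×0.0536)² = 0.00287
δρ/ρ = √(0.00465) = 0.0682

6.82%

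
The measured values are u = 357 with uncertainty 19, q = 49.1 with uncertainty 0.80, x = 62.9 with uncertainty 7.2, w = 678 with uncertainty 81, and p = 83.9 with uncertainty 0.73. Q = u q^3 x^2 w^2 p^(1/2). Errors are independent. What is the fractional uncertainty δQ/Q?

Products/powers → add relative errors in quadrature, weighted by exponent:
  (1·δu/u)² = (1×0.0532)² = 0.00283;  (3·δq/q)² = (3×0.0163)² = 0.00239;  (2·δx/x)² = (2×0.114)² = 0.0524;  (2·δw/w)² = (2×0.119)² = 0.0571;  (½·δp/p)² = (0.5×0.00870)² = 1.89e-05
δQ/Q = √(0.115) = 0.339

0.339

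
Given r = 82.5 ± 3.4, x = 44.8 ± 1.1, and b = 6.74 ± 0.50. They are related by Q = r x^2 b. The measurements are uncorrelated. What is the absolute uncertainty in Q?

1.09e+05

Q is a product of powers, so relative uncertainties combine in quadrature:
  (1·δr/r)² = (1×0.0412)² = 0.00170;  (2·δx/x)² = (2×0.0246)² = 0.00241;  (1·δb/b)² = (1×0.0742)² = 0.00550
δQ/Q = √(0.00961) = 0.0980
Q = 1.12e+06, so δQ = 0.0980 × 1.12e+06 = 1.09e+05.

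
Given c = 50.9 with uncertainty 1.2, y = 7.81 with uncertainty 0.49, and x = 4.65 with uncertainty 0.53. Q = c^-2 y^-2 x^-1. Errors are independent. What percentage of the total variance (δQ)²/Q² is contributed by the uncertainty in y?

(δQ/Q)² = (-2·δc/c)² + (-2·δy/y)² + (-1·δx/x)²
  c term: (-2×0.0236)² = 0.00222
  y term: (-2×0.0627)² = 0.0157
  x term: (-1×0.114)² = 0.0130
Total = 0.0310. Share from y = 0.0157/0.0310 = 0.509.

50.9%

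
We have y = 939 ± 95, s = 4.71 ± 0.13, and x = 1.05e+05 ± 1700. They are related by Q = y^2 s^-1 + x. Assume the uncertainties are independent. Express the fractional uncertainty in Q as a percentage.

Let p = y^2·s^-1 = 1.87e+05. δp/p = √((2·δy/y)² + (-1·δs/s)²) = √(0.0409 + 0.000762) = 0.204, so δp = 38200.
Q = p + x: δQ = √(δp² + δx²) = √(1.46e+09 + 2.89e+06) = 38300
Q = 2.92e+05, so δQ/Q = 38300/2.92e+05 = 0.131.

13.1%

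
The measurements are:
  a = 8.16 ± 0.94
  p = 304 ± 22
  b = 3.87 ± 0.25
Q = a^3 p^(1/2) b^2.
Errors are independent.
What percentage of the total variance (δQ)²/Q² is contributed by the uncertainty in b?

12.1%

(δQ/Q)² = (3·δa/a)² + (½·δp/p)² + (2·δb/b)²
  a term: (3×0.115)² = 0.119
  p term: (0.5×0.0724)² = 0.00131
  b term: (2×0.0646)² = 0.0167
Total = 0.137. Share from b = 0.0167/0.137 = 0.121.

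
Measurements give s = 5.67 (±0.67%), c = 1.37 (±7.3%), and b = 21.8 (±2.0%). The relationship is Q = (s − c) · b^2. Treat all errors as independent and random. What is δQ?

Let u = s − c = 4.30. δu = √(δs² + δc²) = √(0.00144 + 0.0100) = 0.107, so δu/u = 0.0249.
Q is then a monomial in u, b:
δQ/Q = √((δu/u)² + (2·δb/b)²) = √(0.000619 + 0.00160) = 0.0471
Q = 2040, so δQ = 0.0471 × 2040 = 96.3.

96.3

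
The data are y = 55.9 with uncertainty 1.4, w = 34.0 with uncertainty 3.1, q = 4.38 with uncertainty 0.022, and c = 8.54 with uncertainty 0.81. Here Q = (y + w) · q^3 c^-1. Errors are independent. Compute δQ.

91.3

Let u = y + w = 89.9. δu = √(δy² + δw²) = √(1.96 + 9.61) = 3.40, so δu/u = 0.0378.
Q is then a monomial in u, q, c:
δQ/Q = √((δu/u)² + (3·δq/q)² + (-1·δc/c)²) = √(0.00143 + 0.000227 + 0.00900) = 0.103
Q = 885, so δQ = 0.103 × 885 = 91.3.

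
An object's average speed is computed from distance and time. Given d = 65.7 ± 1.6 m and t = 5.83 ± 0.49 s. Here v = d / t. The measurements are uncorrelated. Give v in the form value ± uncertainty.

11.3 ± 0.986 m/s

Relative error in a monomial: (δv/v)² = Σ (nᵢ · δxᵢ/xᵢ)².
  (1·δd/d)² = (1×0.0244)² = 0.000593;  (-1·δt/t)² = (-1×0.0840)² = 0.00706
δv/v = √(0.00766) = 0.0875
v = 11.3 m/s, so δv = 0.0875 × 11.3 = 0.986 m/s.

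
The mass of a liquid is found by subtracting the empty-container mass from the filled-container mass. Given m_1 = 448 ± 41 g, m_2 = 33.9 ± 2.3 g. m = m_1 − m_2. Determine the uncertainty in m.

41.1 g

For a sum/difference, combine absolute errors in quadrature:
  (δm_1)² = 1680;  (δm_2)² = 5.29
δm = √(1690) = 41.1 g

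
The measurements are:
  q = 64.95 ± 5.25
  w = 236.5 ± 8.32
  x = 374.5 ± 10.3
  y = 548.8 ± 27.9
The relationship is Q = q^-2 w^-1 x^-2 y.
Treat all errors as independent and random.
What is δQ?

Each factor contributes (exponent × relative error)² to (δQ/Q)²:
  (-2·δq/q)² = (-2×0.0808)² = 0.0261;  (-1·δw/w)² = (-1×0.0352)² = 0.00124;  (-2·δx/x)² = (-2×0.0275)² = 0.00303;  (1·δy/y)² = (1×0.0508)² = 0.00258
δQ/Q = √(0.0330) = 0.182
Q = 3.922e-09, so δQ = 0.182 × 3.922e-09 = 7.12e-10.

7.12e-10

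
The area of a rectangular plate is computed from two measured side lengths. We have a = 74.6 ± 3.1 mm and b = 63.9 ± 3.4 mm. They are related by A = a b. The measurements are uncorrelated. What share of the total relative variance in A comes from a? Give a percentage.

(δA/A)² = (1·δa/a)² + (1·δb/b)²
  a term: (1×0.0416)² = 0.00173
  b term: (1×0.0532)² = 0.00283
Total = 0.00456. Share from a = 0.00173/0.00456 = 0.379.

37.9%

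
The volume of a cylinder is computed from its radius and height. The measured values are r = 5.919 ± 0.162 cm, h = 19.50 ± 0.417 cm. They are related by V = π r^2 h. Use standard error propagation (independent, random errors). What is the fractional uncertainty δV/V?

For a monomial V ∝ r^2, h, fractional errors add in quadrature:
  (2·δr/r)² = (2×0.0274)² = 0.00300;  (1·δh/h)² = (1×0.0214)² = 0.000457
δV/V = √(0.00345) = 0.0588

0.0588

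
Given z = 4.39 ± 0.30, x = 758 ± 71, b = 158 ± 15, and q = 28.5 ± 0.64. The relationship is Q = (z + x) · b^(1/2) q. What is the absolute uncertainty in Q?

Let u = z + x = 762. δu = √(δz² + δx²) = √(0.0900 + 5040) = 71.0, so δu/u = 0.0931.
Q is then a monomial in u, b, q:
δQ/Q = √((δu/u)² + (½·δb/b)² + (1·δq/q)²) = √(0.00867 + 0.00225 + 0.000504) = 0.107
Q = 2.73e+05, so δQ = 0.107 × 2.73e+05 = 29200.

29200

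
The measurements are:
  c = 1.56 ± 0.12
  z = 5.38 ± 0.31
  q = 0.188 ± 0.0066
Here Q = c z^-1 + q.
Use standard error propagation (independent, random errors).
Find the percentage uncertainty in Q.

5.99%

Let p = c·z^-1 = 0.290. δp/p = √((1·δc/c)² + (-1·δz/z)²) = √(0.00592 + 0.00332) = 0.0961, so δp = 0.0279.
Q = p + q: δQ = √(δp² + δq²) = √(0.000777 + 4.36e-05) = 0.0286
Q = 0.478, so δQ/Q = 0.0286/0.478 = 0.0599.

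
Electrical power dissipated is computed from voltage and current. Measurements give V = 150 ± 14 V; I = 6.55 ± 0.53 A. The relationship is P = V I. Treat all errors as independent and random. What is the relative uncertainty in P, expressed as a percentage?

12.4%

Relative error in a monomial: (δP/P)² = Σ (nᵢ · δxᵢ/xᵢ)².
  (1·δV/V)² = (1×0.0933)² = 0.00871;  (1·δI/I)² = (1×0.0809)² = 0.00655
δP/P = √(0.0153) = 0.124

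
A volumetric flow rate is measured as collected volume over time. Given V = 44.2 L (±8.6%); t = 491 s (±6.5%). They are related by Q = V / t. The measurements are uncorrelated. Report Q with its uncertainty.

Q is a product of powers, so relative uncertainties combine in quadrature:
  (1·δV/V)² = (1×0.0860)² = 0.00740;  (-1·δt/t)² = (-1×0.0650)² = 0.00423
δQ/Q = √(0.0116) = 0.108
Q = 0.0900 L/s, so δQ = 0.108 × 0.0900 = 0.00970 L/s.

0.0900 ± 0.00970 L/s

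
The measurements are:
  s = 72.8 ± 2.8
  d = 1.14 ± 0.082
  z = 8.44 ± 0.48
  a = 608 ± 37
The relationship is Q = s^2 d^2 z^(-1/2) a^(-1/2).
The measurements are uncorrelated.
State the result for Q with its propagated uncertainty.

96.2 ± 16.2

Products/powers → add relative errors in quadrature, weighted by exponent:
  (2·δs/s)² = (2×0.0385)² = 0.00592;  (2·δd/d)² = (2×0.0719)² = 0.0207;  (−½·δz/z)² = (-0.5×0.0569)² = 0.000809;  (−½·δa/a)² = (-0.5×0.0609)² = 0.000926
δQ/Q = √(0.0283) = 0.168
Q = 96.2, so δQ = 0.168 × 96.2 = 16.2.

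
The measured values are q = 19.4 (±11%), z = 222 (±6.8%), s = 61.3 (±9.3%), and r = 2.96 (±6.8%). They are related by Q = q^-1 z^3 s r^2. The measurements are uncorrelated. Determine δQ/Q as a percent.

28.4%

Since Q is a product/quotient, work with relative uncertainties:
  (-1·δq/q)² = (-1×0.110)² = 0.0121;  (3·δz/z)² = (3×0.0680)² = 0.0416;  (1·δs/s)² = (1×0.0930)² = 0.00865;  (2·δr/r)² = (2×0.0680)² = 0.0185
δQ/Q = √(0.0809) = 0.284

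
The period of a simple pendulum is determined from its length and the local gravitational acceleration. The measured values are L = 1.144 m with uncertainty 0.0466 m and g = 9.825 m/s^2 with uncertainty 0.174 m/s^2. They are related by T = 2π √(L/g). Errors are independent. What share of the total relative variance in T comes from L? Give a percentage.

(δT/T)² = (½·δL/L)² + (−½·δg/g)²
  L term: (0.5×0.0407)² = 0.000415
  g term: (-0.5×0.0177)² = 7.84e-05
Total = 0.000493. Share from L = 0.000415/0.000493 = 0.841.

84.1%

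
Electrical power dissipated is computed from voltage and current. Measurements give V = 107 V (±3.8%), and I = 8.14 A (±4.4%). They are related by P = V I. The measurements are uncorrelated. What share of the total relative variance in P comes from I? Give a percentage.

(δP/P)² = (1·δV/V)² + (1·δI/I)²
  V term: (1×0.0380)² = 0.00144
  I term: (1×0.0440)² = 0.00194
Total = 0.00338. Share from I = 0.00194/0.00338 = 0.573.

57.3%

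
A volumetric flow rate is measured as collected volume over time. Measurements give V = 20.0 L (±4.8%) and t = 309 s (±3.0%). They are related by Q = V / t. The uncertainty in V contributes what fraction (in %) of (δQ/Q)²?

71.9%

(δQ/Q)² = (1·δV/V)² + (-1·δt/t)²
  V term: (1×0.0480)² = 0.00230
  t term: (-1×0.0300)² = 0.000900
Total = 0.00320. Share from V = 0.00230/0.00320 = 0.719.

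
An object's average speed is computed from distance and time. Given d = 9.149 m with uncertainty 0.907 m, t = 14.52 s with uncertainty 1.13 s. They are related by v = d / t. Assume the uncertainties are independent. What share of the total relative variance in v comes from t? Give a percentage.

38.1%

(δv/v)² = (1·δd/d)² + (-1·δt/t)²
  d term: (1×0.0991)² = 0.00983
  t term: (-1×0.0778)² = 0.00606
Total = 0.0159. Share from t = 0.00606/0.0159 = 0.381.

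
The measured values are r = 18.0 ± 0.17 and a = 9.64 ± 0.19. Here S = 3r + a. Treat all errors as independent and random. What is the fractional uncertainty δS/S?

Sums and differences: (δS)² = Σ (cᵢ δxᵢ)².
  (3·δr)² = 0.260;  (δa)² = 0.0361
δS = √(0.296) = 0.544
S = 63.6, so δS/S = 0.544/63.6 = 0.00855.

0.00855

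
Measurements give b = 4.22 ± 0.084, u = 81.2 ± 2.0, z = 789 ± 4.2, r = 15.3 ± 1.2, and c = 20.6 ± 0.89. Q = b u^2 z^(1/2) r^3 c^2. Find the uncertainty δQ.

3.04e+11

Products/powers → add relative errors in quadrature, weighted by exponent:
  (1·δb/b)² = (1×0.0199)² = 0.000396;  (2·δu/u)² = (2×0.0246)² = 0.00243;  (½·δz/z)² = (0.5×0.00532)² = 7.08e-06;  (3·δr/r)² = (3×0.0784)² = 0.0554;  (2·δc/c)² = (2×0.0432)² = 0.00747
δQ/Q = √(0.0657) = 0.256
Q = 1.19e+12, so δQ = 0.256 × 1.19e+12 = 3.04e+11.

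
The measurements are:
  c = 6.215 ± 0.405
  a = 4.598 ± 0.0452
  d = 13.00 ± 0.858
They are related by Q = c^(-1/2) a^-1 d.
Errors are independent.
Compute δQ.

0.0842

For a monomial Q ∝ c^(-1/2), a^-1, d, fractional errors add in quadrature:
  (−½·δc/c)² = (-0.5×0.0652)² = 0.00106;  (-1·δa/a)² = (-1×0.00983)² = 9.66e-05;  (1·δd/d)² = (1×0.0660)² = 0.00436
δQ/Q = √(0.00551) = 0.0743
Q = 1.134, so δQ = 0.0743 × 1.134 = 0.0842.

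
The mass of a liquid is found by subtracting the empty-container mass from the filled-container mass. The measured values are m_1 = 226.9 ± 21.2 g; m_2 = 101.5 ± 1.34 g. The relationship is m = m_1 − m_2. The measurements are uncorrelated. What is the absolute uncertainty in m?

Sums and differences: (δm)² = Σ (cᵢ δxᵢ)².
  (δm_1)² = 449;  (δm_2)² = 1.80
δm = √(451) = 21.2 g

21.2 g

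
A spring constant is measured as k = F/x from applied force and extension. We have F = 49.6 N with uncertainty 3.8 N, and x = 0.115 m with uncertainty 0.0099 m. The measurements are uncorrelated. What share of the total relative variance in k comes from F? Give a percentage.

44.2%

(δk/k)² = (1·δF/F)² + (-1·δx/x)²
  F term: (1×0.0766)² = 0.00587
  x term: (-1×0.0861)² = 0.00741
Total = 0.0133. Share from F = 0.00587/0.0133 = 0.442.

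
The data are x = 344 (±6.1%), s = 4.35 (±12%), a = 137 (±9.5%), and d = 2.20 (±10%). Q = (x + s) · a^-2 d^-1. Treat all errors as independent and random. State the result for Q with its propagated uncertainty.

0.00844 ± 0.00188

Let u = x + s = 348. δu = √(δx² + δs²) = √(440 + 0.272) = 21.0, so δu/u = 0.0603.
Q is then a monomial in u, a, d:
δQ/Q = √((δu/u)² + (-2·δa/a)² + (-1·δd/d)²) = √(0.00363 + 0.0361 + 0.0100) = 0.223
Q = 0.00844, so δQ = 0.223 × 0.00844 = 0.00188.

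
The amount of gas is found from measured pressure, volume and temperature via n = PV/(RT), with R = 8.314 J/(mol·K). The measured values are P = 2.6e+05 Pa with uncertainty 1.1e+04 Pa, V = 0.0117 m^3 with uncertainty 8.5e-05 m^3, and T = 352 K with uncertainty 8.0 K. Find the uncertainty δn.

n is a product of powers, so relative uncertainties combine in quadrature:
  (1·δP/P)² = (1×0.0423)² = 0.00179;  (1·δV/V)² = (1×0.00726)² = 5.28e-05;  (-1·δT/T)² = (-1×0.0227)² = 0.000517
δn/n = √(0.00236) = 0.0486
n = 1.04 mol, so δn = 0.0486 × 1.04 = 0.0505 mol.

0.0505 mol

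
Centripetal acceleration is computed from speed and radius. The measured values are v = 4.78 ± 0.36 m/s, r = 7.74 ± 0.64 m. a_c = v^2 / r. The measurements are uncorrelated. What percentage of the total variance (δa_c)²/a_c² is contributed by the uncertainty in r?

23.2%

(δa_c/a_c)² = (2·δv/v)² + (-1·δr/r)²
  v term: (2×0.0753)² = 0.0227
  r term: (-1×0.0827)² = 0.00684
Total = 0.0295. Share from r = 0.00684/0.0295 = 0.232.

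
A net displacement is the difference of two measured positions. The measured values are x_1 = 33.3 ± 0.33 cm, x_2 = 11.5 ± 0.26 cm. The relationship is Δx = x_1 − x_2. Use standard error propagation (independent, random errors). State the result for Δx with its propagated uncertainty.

21.8 ± 0.420 cm

Sums and differences: (δΔx)² = Σ (cᵢ δxᵢ)².
  (δx_1)² = 0.109;  (δx_2)² = 0.0676
δΔx = √(0.177) = 0.420 cm
Δx = 21.8 cm.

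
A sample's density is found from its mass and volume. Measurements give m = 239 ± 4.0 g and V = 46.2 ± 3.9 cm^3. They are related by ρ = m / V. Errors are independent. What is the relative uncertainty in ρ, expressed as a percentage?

8.61%

Since ρ is a product/quotient, work with relative uncertainties:
  (1·δm/m)² = (1×0.0167)² = 0.000280;  (-1·δV/V)² = (-1×0.0844)² = 0.00713
δρ/ρ = √(0.00741) = 0.0861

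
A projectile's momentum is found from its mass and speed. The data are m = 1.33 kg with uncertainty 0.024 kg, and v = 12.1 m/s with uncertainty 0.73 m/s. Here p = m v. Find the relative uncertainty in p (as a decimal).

Relative error in a monomial: (δp/p)² = Σ (nᵢ · δxᵢ/xᵢ)².
  (1·δm/m)² = (1×0.0180)² = 0.000326;  (1·δv/v)² = (1×0.0603)² = 0.00364
δp/p = √(0.00397) = 0.0630

0.0630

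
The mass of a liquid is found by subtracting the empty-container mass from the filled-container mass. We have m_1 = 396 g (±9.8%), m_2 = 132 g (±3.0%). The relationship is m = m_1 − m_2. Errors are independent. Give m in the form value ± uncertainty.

264 ± 39.0 g

Absolute uncertainties add in quadrature for a linear combination:
  (δm_1)² = 1510;  (δm_2)² = 15.7
δm = √(1520) = 39.0 g
m = 264 g.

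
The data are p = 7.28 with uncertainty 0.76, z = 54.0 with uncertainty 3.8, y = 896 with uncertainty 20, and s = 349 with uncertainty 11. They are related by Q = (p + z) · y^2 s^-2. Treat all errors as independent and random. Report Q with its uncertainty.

Let u = p + z = 61.3. δu = √(δp² + δz²) = √(0.578 + 14.4) = 3.88, so δu/u = 0.0632.
Q is then a monomial in u, y, s:
δQ/Q = √((δu/u)² + (2·δy/y)² + (-2·δs/s)²) = √(0.00400 + 0.00199 + 0.00397) = 0.0998
Q = 404, so δQ = 0.0998 × 404 = 40.3.

404 ± 40.3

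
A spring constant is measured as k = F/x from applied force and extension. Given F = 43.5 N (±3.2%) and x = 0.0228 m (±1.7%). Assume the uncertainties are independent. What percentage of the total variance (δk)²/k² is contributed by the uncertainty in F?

78.0%

(δk/k)² = (1·δF/F)² + (-1·δx/x)²
  F term: (1×0.0320)² = 0.00102
  x term: (-1×0.0170)² = 0.000289
Total = 0.00131. Share from F = 0.00102/0.00131 = 0.780.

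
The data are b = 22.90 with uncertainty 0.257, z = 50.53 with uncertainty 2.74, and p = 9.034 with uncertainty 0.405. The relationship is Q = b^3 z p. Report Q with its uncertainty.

(5.482 ± 0.428) × 10^6

Products/powers → add relative errors in quadrature, weighted by exponent:
  (3·δb/b)² = (3×0.0112)² = 0.00113;  (1·δz/z)² = (1×0.0542)² = 0.00294;  (1·δp/p)² = (1×0.0448)² = 0.00201
δQ/Q = √(0.00608) = 0.0780
Q = 5.482e+06, so δQ = 0.0780 × 5.482e+06 = 4.28e+05.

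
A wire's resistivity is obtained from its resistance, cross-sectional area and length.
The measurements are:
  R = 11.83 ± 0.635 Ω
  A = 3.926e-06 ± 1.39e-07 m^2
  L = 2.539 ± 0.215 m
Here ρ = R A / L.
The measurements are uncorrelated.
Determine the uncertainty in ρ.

1.94e-06 Ω·m

Since ρ is a product/quotient, work with relative uncertainties:
  (1·δR/R)² = (1×0.0537)² = 0.00288;  (1·δA/A)² = (1×0.0354)² = 0.00125;  (-1·δL/L)² = (-1×0.0847)² = 0.00717
δρ/ρ = √(0.0113) = 0.106
ρ = 1.829e-05 Ω·m, so δρ = 0.106 × 1.829e-05 = 1.94e-06 Ω·m.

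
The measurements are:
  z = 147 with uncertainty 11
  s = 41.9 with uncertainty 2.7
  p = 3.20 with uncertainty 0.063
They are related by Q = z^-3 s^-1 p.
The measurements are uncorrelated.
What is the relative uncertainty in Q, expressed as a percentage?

Each factor contributes (exponent × relative error)² to (δQ/Q)²:
  (-3·δz/z)² = (-3×0.0748)² = 0.0504;  (-1·δs/s)² = (-1×0.0644)² = 0.00415;  (1·δp/p)² = (1×0.0197)² = 0.000388
δQ/Q = √(0.0549) = 0.234

23.4%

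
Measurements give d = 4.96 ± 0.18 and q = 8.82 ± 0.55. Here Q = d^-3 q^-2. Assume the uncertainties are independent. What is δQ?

1.74e-05

Q is a product of powers, so relative uncertainties combine in quadrature:
  (-3·δd/d)² = (-3×0.0363)² = 0.0119;  (-2·δq/q)² = (-2×0.0624)² = 0.0156
δQ/Q = √(0.0274) = 0.166
Q = 0.000105, so δQ = 0.166 × 0.000105 = 1.74e-05.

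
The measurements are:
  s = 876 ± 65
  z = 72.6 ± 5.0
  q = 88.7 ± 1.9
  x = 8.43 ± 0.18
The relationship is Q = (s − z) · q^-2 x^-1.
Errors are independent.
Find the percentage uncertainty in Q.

Let u = s − z = 803. δu = √(δs² + δz²) = √(4220 + 25.0) = 65.2, so δu/u = 0.0811.
Q is then a monomial in u, q, x:
δQ/Q = √((δu/u)² + (-2·δq/q)² + (-1·δx/x)²) = √(0.00658 + 0.00184 + 0.000456) = 0.0942

9.42%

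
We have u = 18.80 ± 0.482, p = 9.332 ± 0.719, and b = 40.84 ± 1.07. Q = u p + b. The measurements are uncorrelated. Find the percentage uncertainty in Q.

6.61%

Let w = u·p = 175.4. δw/w = √((1·δu/u)² + (1·δp/p)²) = √(0.000657 + 0.00594) = 0.0812, so δw = 14.2.
Q = w + b: δQ = √(δw² + δb²) = √(203 + 1.14) = 14.3
Q = 216.3, so δQ/Q = 14.3/216.3 = 0.0661.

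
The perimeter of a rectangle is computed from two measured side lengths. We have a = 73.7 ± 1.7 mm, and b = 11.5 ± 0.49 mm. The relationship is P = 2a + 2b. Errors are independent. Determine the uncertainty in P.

3.54 mm

P is a linear combination, so absolute uncertainties add in quadrature:
  (2·δa)² = 11.6;  (2·δb)² = 0.960
δP = √(12.5) = 3.54 mm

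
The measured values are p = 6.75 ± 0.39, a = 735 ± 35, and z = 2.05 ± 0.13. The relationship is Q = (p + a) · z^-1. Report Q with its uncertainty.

362 ± 28.6

Let u = p + a = 742. δu = √(δp² + δa²) = √(0.152 + 1220) = 35.0, so δu/u = 0.0472.
Q is then a monomial in u, z:
δQ/Q = √((δu/u)² + (-1·δz/z)²) = √(0.00223 + 0.00402) = 0.0790
Q = 362, so δQ = 0.0790 × 362 = 28.6.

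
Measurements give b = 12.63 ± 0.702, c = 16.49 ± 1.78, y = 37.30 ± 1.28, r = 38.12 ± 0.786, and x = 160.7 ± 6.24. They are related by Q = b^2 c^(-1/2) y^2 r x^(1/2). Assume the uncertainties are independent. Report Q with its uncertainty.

Since Q is a product/quotient, work with relative uncertainties:
  (2·δb/b)² = (2×0.0556)² = 0.0124;  (−½·δc/c)² = (-0.5×0.108)² = 0.00291;  (2·δy/y)² = (2×0.0343)² = 0.00471;  (1·δr/r)² = (1×0.0206)² = 0.000425;  (½·δx/x)² = (0.5×0.0388)² = 0.000377
δQ/Q = √(0.0208) = 0.144
Q = 2.641e+07, so δQ = 0.144 × 2.641e+07 = 3.81e+06.

(2.641 ± 0.381) × 10^7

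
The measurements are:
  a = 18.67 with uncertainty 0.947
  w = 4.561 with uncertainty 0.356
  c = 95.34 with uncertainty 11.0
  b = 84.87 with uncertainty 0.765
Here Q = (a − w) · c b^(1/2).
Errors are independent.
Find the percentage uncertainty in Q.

13.6%

Let u = a − w = 14.11. δu = √(δa² + δw²) = √(0.897 + 0.127) = 1.01, so δu/u = 0.0717.
Q is then a monomial in u, c, b:
δQ/Q = √((δu/u)² + (1·δc/c)² + (½·δb/b)²) = √(0.00514 + 0.0133 + 2.03e-05) = 0.136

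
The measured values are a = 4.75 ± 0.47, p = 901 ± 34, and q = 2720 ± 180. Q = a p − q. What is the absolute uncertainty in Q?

Let w = a·p = 4280. δw/w = √((1·δa/a)² + (1·δp/p)²) = √(0.00979 + 0.00142) = 0.106, so δw = 453.
Q = w − q: δQ = √(δw² + δq²) = √(2.05e+05 + 32400) = 488

488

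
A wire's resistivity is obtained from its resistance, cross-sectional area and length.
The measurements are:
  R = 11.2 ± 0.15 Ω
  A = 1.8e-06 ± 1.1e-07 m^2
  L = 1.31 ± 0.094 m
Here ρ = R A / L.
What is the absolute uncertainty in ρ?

1.47e-06 Ω·m

Products/powers → add relative errors in quadrature, weighted by exponent:
  (1·δR/R)² = (1×0.0134)² = 0.000179;  (1·δA/A)² = (1×0.0611)² = 0.00373;  (-1·δL/L)² = (-1×0.0718)² = 0.00515
δρ/ρ = √(0.00906) = 0.0952
ρ = 1.54e-05 Ω·m, so δρ = 0.0952 × 1.54e-05 = 1.47e-06 Ω·m.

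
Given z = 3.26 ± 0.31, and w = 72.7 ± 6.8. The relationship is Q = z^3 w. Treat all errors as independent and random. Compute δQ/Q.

Relative error in a monomial: (δQ/Q)² = Σ (nᵢ · δxᵢ/xᵢ)².
  (3·δz/z)² = (3×0.0951)² = 0.0814;  (1·δw/w)² = (1×0.0935)² = 0.00875
δQ/Q = √(0.0901) = 0.300

0.300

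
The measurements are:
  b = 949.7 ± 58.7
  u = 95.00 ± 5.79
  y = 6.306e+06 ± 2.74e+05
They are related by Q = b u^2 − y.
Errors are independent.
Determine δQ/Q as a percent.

Let p = b·u^2 = 8.571e+06. δp/p = √((1·δb/b)² + (2·δu/u)²) = √(0.00382 + 0.0149) = 0.137, so δp = 1.17e+06.
Q = p − y: δQ = √(δp² + δy²) = √(1.37e+12 + 7.51e+10) = 1.2e+06
Q = 2.265e+06, so δQ/Q = 1.2e+06/2.265e+06 = 0.531.

53.1%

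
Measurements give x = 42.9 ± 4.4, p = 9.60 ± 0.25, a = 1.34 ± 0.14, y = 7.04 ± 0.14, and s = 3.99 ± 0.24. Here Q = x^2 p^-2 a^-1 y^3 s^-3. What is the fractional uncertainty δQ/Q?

0.303

Since Q is a product/quotient, work with relative uncertainties:
  (2·δx/x)² = (2×0.103)² = 0.0421;  (-2·δp/p)² = (-2×0.0260)² = 0.00271;  (-1·δa/a)² = (-1×0.104)² = 0.0109;  (3·δy/y)² = (3×0.0199)² = 0.00356;  (-3·δs/s)² = (-3×0.0602)² = 0.0326
δQ/Q = √(0.0918) = 0.303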